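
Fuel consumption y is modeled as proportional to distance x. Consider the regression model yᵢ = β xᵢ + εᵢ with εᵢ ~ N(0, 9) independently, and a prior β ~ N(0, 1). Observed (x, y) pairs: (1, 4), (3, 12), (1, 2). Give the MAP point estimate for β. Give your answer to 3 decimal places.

log p(β | y) = −Σ(yᵢ − βxᵢ)²/(2·9) − β²/(2·1) + const.
Setting the derivative to zero: Σxᵢ(yᵢ − βxᵢ)/9 − β/1 = 0, so β = Σxᵢyᵢ / (Σxᵢ² + σ²/τ²).
Σxᵢyᵢ = 1·4 + 3·12 + 1·2 = 42; Σxᵢ² = 11; σ²/τ² = 9.
β̂_MAP = 42 / (11 + 9) = 42/20 ≈ 2.100.

β̂_MAP = 2.100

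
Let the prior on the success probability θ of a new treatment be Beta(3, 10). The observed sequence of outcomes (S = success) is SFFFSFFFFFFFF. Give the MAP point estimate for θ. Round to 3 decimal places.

θ̂_MAP = 0.167

Prior: Beta(3, 10).
Data: 2 successes in 13 trials (from the sequence). The binomial likelihood contributes θ^2(1−θ)^11, so the posterior is Beta(3+2, 10+11) = Beta(5, 21).
For Beta(a, b) with a, b > 1 the mode is (a−1)/(a+b−2) = 4/24 ≈ 0.167.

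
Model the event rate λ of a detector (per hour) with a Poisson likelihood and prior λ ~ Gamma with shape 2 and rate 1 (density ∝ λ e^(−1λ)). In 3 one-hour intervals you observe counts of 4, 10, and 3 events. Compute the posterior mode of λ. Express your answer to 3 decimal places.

Σxᵢ = 4+10+3 = 17, with n = 3.
Posterior ∝ λe^(−1λ) · λ^17e^(−3λ) = λ^18e^(−4λ), i.e. Gamma(shape=19, rate=4).
The mode of a Gamma(a, b) with a ≥ 1 (shape–rate) is (a−1)/b = 18/4 ≈ 4.500.

λ̂_MAP = 4.500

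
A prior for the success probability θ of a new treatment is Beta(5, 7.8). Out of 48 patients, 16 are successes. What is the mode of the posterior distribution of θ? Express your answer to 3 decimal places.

Prior: Beta(5, 7.8).
Data: 16 successes in 48 trials. The binomial likelihood contributes θ^16(1−θ)^32, so the posterior is Beta(5+16, 7.8+32) = Beta(21, 39.8).
For Beta(a, b) with a, b > 1 the mode is (a−1)/(a+b−2) = 20/58.8 ≈ 0.340.

θ̂_MAP = 0.340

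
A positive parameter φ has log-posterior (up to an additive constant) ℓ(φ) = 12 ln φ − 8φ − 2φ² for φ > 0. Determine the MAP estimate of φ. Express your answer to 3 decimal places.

φ̂_MAP = 1.000

ℓ'(φ) = 12/φ − 8 − 4φ. Setting this to zero and multiplying by φ: 4φ² + 8φ − 12 = 0.
φ = (−8 + √(8² + 4·4·12)) / (2·4) = (−8 + √256) / 8 = (−8 + 16)/8 = 1.
ℓ''(φ) = −12/φ² − 4 < 0, confirming a maximum.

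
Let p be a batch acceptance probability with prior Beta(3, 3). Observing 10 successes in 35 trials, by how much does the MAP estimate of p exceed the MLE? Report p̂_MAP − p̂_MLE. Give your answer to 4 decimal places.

Posterior is Beta(13, 28); MAP = (13−1)/(41−2) = 12/39 ≈ 0.30769.
MLE ignores the prior: p̂_MLE = k/n = 10/35 ≈ 0.28571.
Difference = 12/39 − 10/35 = 2/91 ≈ 0.0220.

MAP − MLE = 0.0220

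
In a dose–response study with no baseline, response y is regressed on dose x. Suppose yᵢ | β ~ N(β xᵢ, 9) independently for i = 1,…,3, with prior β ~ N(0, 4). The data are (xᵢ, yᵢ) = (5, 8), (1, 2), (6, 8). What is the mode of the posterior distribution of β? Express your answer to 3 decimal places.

β̂_MAP = 1.401

log p(β | y) = −Σ(yᵢ − βxᵢ)²/(2·9) − β²/(2·4) + const.
Setting the derivative to zero: Σxᵢ(yᵢ − βxᵢ)/9 − β/4 = 0, so β = Σxᵢyᵢ / (Σxᵢ² + σ²/τ²).
Σxᵢyᵢ = 5·8 + 1·2 + 6·8 = 90; Σxᵢ² = 62; σ²/τ² = 2.25.
β̂_MAP = 90 / (62 + 2.25) = 90/64.25 ≈ 1.401.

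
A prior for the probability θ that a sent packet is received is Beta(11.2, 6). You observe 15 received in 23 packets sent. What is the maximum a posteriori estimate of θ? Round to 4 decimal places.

Prior: Beta(11.2, 6).
Data: 15 successes in 23 trials. The binomial likelihood contributes θ^15(1−θ)^8, so the posterior is Beta(11.2+15, 6+8) = Beta(26.2, 14).
For Beta(a, b) with a, b > 1 the mode is (a−1)/(a+b−2) = 25.2/38.2 ≈ 0.6597.

θ̂_MAP = 0.6597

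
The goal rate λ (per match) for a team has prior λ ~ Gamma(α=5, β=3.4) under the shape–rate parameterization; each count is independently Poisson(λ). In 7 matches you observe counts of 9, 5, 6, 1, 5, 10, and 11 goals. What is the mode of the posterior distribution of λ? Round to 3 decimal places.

Σxᵢ = 9+5+6+1+5+10+11 = 47, with n = 7.
Posterior ∝ λ^4e^(−3.4λ) · λ^47e^(−7λ) = λ^51e^(−10.4λ), i.e. Gamma(shape=52, rate=10.4).
The mode of a Gamma(a, b) with a ≥ 1 (shape–rate) is (a−1)/b = 51/10.4 ≈ 4.904.

λ̂_MAP = 4.904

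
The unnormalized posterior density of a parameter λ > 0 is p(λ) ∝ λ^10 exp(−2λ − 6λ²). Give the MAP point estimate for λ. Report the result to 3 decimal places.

ℓ'(λ) = 10/λ − 2 − 12λ. Setting this to zero and multiplying by λ: 12λ² + 2λ − 10 = 0.
λ = (−2 + √(2² + 4·12·10)) / (2·12) = (−2 + √484) / 24 = (−2 + 22)/24 = 5/6.
ℓ''(λ) = −10/λ² − 12 < 0, confirming a maximum.

λ̂_MAP = 0.833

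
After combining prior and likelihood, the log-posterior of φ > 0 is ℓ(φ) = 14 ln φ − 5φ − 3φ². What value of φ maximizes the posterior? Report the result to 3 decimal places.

ℓ'(φ) = 14/φ − 5 − 6φ. Setting this to zero and multiplying by φ: 6φ² + 5φ − 14 = 0.
φ = (−5 + √(5² + 4·6·14)) / (2·6) = (−5 + √361) / 12 = (−5 + 19)/12 = 7/6.
ℓ''(φ) = −14/φ² − 6 < 0, confirming a maximum.

φ̂_MAP = 1.167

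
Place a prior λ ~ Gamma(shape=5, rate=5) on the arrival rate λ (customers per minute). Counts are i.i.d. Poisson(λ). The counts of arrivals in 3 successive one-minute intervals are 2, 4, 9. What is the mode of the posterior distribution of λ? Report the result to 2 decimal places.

Σxᵢ = 2+4+9 = 15, with n = 3.
Posterior ∝ λ^4e^(−5λ) · λ^15e^(−3λ) = λ^19e^(−8λ), i.e. Gamma(shape=20, rate=8).
The mode of a Gamma(a, b) with a ≥ 1 (shape–rate) is (a−1)/b = 19/8 ≈ 2.38.

λ̂_MAP = 2.38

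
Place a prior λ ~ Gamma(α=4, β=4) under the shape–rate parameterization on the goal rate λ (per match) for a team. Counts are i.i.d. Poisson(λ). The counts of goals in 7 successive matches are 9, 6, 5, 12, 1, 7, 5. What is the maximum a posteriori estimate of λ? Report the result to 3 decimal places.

Σxᵢ = 9+6+5+12+1+7+5 = 45, with n = 7.
Posterior ∝ λ^3e^(−4λ) · λ^45e^(−7λ) = λ^48e^(−11λ), i.e. Gamma(shape=49, rate=11).
The mode of a Gamma(a, b) with a ≥ 1 (shape–rate) is (a−1)/b = 48/11 ≈ 4.364.

λ̂_MAP = 4.364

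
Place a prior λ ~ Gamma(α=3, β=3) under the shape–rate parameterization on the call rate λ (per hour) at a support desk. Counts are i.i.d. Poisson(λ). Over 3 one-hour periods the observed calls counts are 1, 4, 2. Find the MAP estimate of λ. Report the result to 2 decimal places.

λ̂_MAP = 1.50

Σxᵢ = 1+4+2 = 7, with n = 3.
Posterior ∝ λ^2e^(−3λ) · λ^7e^(−3λ) = λ^9e^(−6λ), i.e. Gamma(shape=10, rate=6).
The mode of a Gamma(a, b) with a ≥ 1 (shape–rate) is (a−1)/b = 9/6 ≈ 1.50.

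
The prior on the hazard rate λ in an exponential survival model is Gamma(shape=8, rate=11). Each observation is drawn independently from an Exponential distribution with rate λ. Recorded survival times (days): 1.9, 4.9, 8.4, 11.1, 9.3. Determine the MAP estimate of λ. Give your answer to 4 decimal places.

The Exponential(rate=λ) likelihood is ∝ λ^n e^(−λΣtᵢ). Here n = 5 and Σtᵢ = 1.9 + 4.9 + 8.4 + 11.1 + 9.3 = 35.6.
Posterior ∝ λ^7e^(−11λ) · λ^5e^(−35.6λ) = λ^12e^(−46.6λ), i.e. Gamma(13, 46.6).
Mode = (a−1)/b = 12/46.6 ≈ 0.2575.

λ̂_MAP = 0.2575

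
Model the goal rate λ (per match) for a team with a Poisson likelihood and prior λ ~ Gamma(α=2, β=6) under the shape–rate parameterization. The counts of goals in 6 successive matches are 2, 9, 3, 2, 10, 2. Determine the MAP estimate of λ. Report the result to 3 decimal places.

Σxᵢ = 2+9+3+2+10+2 = 28, with n = 6.
Posterior ∝ λe^(−6λ) · λ^28e^(−6λ) = λ^29e^(−12λ), i.e. Gamma(shape=30, rate=12).
The mode of a Gamma(a, b) with a ≥ 1 (shape–rate) is (a−1)/b = 29/12 ≈ 2.417.

λ̂_MAP = 2.417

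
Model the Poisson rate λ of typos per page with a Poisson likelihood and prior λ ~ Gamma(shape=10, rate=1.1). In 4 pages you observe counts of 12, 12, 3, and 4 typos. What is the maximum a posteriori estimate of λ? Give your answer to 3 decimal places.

λ̂_MAP = 7.843

Σxᵢ = 12+12+3+4 = 31, with n = 4.
Posterior ∝ λ^9e^(−1.1λ) · λ^31e^(−4λ) = λ^40e^(−5.1λ), i.e. Gamma(shape=41, rate=5.1).
The mode of a Gamma(a, b) with a ≥ 1 (shape–rate) is (a−1)/b = 40/5.1 ≈ 7.843.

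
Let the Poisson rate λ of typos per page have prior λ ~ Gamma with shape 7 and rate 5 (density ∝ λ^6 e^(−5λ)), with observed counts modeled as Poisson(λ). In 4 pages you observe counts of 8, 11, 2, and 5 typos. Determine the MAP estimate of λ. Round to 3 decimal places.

Σxᵢ = 8+11+2+5 = 26, with n = 4.
Posterior ∝ λ^6e^(−5λ) · λ^26e^(−4λ) = λ^32e^(−9λ), i.e. Gamma(shape=33, rate=9).
The mode of a Gamma(a, b) with a ≥ 1 (shape–rate) is (a−1)/b = 32/9 ≈ 3.556.

λ̂_MAP = 3.556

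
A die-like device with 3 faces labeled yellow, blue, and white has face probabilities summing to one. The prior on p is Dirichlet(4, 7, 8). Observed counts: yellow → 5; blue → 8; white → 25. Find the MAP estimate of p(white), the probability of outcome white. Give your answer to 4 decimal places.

The posterior is Dirichlet(αᵢ + nᵢ) = Dirichlet(9, 15, 33).
For a Dirichlet(a₁,…,a_K) with all aᵢ > 1, the mode has j-th component (aⱼ − 1)/(Σaᵢ − K).
Here Σaᵢ = 57 and K = 3, so p(white) = (33 − 1)/(57 − 3) = 32/54 ≈ 0.5926.

MAP estimate of p(white) = 0.5926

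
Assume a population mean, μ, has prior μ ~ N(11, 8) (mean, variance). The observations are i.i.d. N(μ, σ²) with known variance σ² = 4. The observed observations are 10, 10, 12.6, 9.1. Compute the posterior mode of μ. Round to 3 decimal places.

μ̂_MAP = 10.489

n = 4; x̄ = (10 + 10 + 12.6 + 9.1)/4 = 41.7/4 = 10.425.
For a Normal prior and Normal likelihood with known variance, the posterior is Normal; its mode equals its mean, the precision-weighted average.
Prior precision 1/σ₀² = 1/8 = 0.125; data precision n/σ² = 4/4 = 1.
μ̂ = (0.125·11 + 1·10.425) / (0.125 + 1) = 11.8/1.125 = 472/45 ≈ 10.489.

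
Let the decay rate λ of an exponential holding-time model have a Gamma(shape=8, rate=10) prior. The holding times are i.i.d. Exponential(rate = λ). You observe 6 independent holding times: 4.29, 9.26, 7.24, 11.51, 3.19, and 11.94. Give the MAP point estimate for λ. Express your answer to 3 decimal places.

The Exponential(rate=λ) likelihood is ∝ λ^n e^(−λΣtᵢ). Here n = 6 and Σtᵢ = 4.29 + 9.26 + 7.24 + 11.51 + 3.19 + 11.94 = 47.43.
Posterior ∝ λ^7e^(−10λ) · λ^6e^(−47.43λ) = λ^13e^(−57.43λ), i.e. Gamma(14, 57.43).
Mode = (a−1)/b = 13/57.43 ≈ 0.226.

λ̂_MAP = 0.226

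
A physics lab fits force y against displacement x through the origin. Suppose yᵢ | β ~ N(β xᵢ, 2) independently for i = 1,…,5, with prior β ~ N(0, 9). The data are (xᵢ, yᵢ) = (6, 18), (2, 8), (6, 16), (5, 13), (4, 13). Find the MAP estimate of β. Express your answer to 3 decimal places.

β̂_MAP = 2.875

log p(β | y) = −Σ(yᵢ − βxᵢ)²/(2·2) − β²/(2·9) + const.
Setting the derivative to zero: Σxᵢ(yᵢ − βxᵢ)/2 − β/9 = 0, so β = Σxᵢyᵢ / (Σxᵢ² + σ²/τ²).
Σxᵢyᵢ = 6·18 + 2·8 + 6·16 + 5·13 + 4·13 = 337; Σxᵢ² = 117; σ²/τ² = 2/9.
β̂_MAP = 337 / (117 + 2/9) = 337/(1055/9) = 3033/1055 ≈ 2.875.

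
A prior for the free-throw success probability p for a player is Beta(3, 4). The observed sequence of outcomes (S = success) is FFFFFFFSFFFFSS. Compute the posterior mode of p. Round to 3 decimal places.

Prior: Beta(3, 4).
Data: 3 successes in 14 trials (from the sequence). The binomial likelihood contributes p^3(1−p)^11, so the posterior is Beta(3+3, 4+11) = Beta(6, 15).
For Beta(a, b) with a, b > 1 the mode is (a−1)/(a+b−2) = 5/19 ≈ 0.263.

p̂_MAP = 0.263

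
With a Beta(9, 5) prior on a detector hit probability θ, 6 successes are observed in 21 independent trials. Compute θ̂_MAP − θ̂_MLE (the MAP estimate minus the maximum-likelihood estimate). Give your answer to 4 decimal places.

Posterior is Beta(15, 20); MAP = (15−1)/(35−2) = 14/33 ≈ 0.42424.
MLE ignores the prior: θ̂_MLE = k/n = 6/21 ≈ 0.28571.
Difference = 14/33 − 6/21 = 32/231 ≈ 0.1385.

MAP − MLE = 0.1385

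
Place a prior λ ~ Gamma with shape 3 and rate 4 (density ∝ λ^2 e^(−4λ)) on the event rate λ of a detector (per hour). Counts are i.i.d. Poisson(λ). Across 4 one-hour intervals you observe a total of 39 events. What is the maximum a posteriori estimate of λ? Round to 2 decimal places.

λ̂_MAP = 5.13

Σxᵢ = 39, n = 4.
Posterior ∝ λ^2e^(−4λ) · λ^39e^(−4λ) = λ^41e^(−8λ), i.e. Gamma(shape=42, rate=8).
The mode of a Gamma(a, b) with a ≥ 1 (shape–rate) is (a−1)/b = 41/8 ≈ 5.13.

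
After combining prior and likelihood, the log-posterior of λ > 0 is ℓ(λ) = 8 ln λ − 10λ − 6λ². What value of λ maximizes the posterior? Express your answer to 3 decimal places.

ℓ'(λ) = 8/λ − 10 − 12λ. Setting this to zero and multiplying by λ: 12λ² + 10λ − 8 = 0.
λ = (−10 + √(10² + 4·12·8)) / (2·12) = (−10 + √484) / 24 = (−10 + 22)/24 = 1/2.
ℓ''(λ) = −8/λ² − 12 < 0, confirming a maximum.

λ̂_MAP = 0.500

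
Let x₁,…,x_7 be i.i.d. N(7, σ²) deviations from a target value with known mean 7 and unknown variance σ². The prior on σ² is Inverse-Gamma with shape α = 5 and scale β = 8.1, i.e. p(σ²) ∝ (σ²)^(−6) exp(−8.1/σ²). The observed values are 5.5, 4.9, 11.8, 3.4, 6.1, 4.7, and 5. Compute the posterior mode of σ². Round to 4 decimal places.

Sum of squared deviations about the known mean: SS = (5.5−7)² + (4.9−7)² + (11.8−7)² + (3.4−7)² + (6.1−7)² + (4.7−7)² + (5−7)² = 52.76.
The Normal likelihood contributes (σ²)^(−n/2) exp(−SS/(2σ²)), so the posterior is Inverse-Gamma(α + n/2, β + SS/2) = Inverse-Gamma(8.5, 34.48).
The mode of Inverse-Gamma(a, b) is b/(a+1) = 34.48/9.5 ≈ 3.6295.

σ̂²_MAP = 3.6295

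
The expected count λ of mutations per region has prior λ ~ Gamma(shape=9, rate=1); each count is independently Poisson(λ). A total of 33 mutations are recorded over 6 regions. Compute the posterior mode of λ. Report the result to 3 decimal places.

Σxᵢ = 33, n = 6.
Posterior ∝ λ^8e^(−1λ) · λ^33e^(−6λ) = λ^41e^(−7λ), i.e. Gamma(shape=42, rate=7).
The mode of a Gamma(a, b) with a ≥ 1 (shape–rate) is (a−1)/b = 41/7 ≈ 5.857.

λ̂_MAP = 5.857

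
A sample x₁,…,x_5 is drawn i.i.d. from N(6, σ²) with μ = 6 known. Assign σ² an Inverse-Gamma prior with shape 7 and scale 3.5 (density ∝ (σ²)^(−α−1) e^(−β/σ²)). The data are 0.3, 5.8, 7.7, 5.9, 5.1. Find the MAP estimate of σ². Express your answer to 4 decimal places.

σ̂²_MAP = 2.0590

Sum of squared deviations about the known mean: SS = (0.3−6)² + (5.8−6)² + (7.7−6)² + (5.9−6)² + (5.1−6)² = 36.24.
The Normal likelihood contributes (σ²)^(−n/2) exp(−SS/(2σ²)), so the posterior is Inverse-Gamma(α + n/2, β + SS/2) = Inverse-Gamma(9.5, 21.62).
The mode of Inverse-Gamma(a, b) is b/(a+1) = 21.62/10.5 ≈ 2.0590.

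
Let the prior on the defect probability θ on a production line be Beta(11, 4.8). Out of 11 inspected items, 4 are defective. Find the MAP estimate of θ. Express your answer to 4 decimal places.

Prior: Beta(11, 4.8).
Data: 4 successes in 11 trials. The binomial likelihood contributes θ^4(1−θ)^7, so the posterior is Beta(11+4, 4.8+7) = Beta(15, 11.8).
For Beta(a, b) with a, b > 1 the mode is (a−1)/(a+b−2) = 14/24.8 ≈ 0.5645.

θ̂_MAP = 0.5645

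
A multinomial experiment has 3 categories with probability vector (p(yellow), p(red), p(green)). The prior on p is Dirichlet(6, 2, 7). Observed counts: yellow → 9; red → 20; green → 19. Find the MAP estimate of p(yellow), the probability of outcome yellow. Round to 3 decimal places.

MAP estimate of p(yellow) = 0.233

The posterior is Dirichlet(αᵢ + nᵢ) = Dirichlet(15, 22, 26).
For a Dirichlet(a₁,…,a_K) with all aᵢ > 1, the mode has j-th component (aⱼ − 1)/(Σaᵢ − K).
Here Σaᵢ = 63 and K = 3, so p(yellow) = (15 − 1)/(63 − 3) = 14/60 ≈ 0.233.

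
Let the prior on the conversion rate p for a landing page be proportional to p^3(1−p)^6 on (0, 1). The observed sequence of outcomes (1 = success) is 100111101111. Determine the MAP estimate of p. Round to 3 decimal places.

p̂_MAP = 0.571

The prior density ∝ p^3(1−p)^6 is the kernel of Beta(4, 7).
Data: 9 successes in 12 trials (from the sequence). The binomial likelihood contributes p^9(1−p)^3, so the posterior is Beta(4+9, 7+3) = Beta(13, 10).
For Beta(a, b) with a, b > 1 the mode is (a−1)/(a+b−2) = 12/21 ≈ 0.571.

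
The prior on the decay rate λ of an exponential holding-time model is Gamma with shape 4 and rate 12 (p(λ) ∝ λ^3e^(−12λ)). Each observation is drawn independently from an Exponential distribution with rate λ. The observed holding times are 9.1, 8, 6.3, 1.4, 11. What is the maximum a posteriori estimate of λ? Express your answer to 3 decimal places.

The Exponential(rate=λ) likelihood is ∝ λ^n e^(−λΣtᵢ). Here n = 5 and Σtᵢ = 9.1 + 8 + 6.3 + 1.4 + 11 = 35.8.
Posterior ∝ λ^3e^(−12λ) · λ^5e^(−35.8λ) = λ^8e^(−47.8λ), i.e. Gamma(9, 47.8).
Mode = (a−1)/b = 8/47.8 ≈ 0.167.

λ̂_MAP = 0.167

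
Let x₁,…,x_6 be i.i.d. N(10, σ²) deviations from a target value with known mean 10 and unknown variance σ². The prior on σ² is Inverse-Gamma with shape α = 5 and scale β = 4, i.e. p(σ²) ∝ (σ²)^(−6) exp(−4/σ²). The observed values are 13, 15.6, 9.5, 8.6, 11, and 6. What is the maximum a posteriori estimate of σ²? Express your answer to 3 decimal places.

Sum of squared deviations about the known mean: SS = (13−10)² + (15.6−10)² + (9.5−10)² + (8.6−10)² + (11−10)² + (6−10)² = 59.57.
The Normal likelihood contributes (σ²)^(−n/2) exp(−SS/(2σ²)), so the posterior is Inverse-Gamma(α + n/2, β + SS/2) = Inverse-Gamma(8, 33.785).
The mode of Inverse-Gamma(a, b) is b/(a+1) = 33.785/9 ≈ 3.754.

σ̂²_MAP = 3.754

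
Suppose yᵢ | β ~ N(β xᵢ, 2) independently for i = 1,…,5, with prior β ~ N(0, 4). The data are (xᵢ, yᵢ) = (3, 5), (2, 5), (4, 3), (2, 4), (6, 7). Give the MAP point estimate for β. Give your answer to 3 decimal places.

β̂_MAP = 1.252

log p(β | y) = −Σ(yᵢ − βxᵢ)²/(2·2) − β²/(2·4) + const.
Setting the derivative to zero: Σxᵢ(yᵢ − βxᵢ)/2 − β/4 = 0, so β = Σxᵢyᵢ / (Σxᵢ² + σ²/τ²).
Σxᵢyᵢ = 3·5 + 2·5 + 4·3 + 2·4 + 6·7 = 87; Σxᵢ² = 69; σ²/τ² = 0.5.
β̂_MAP = 87 / (69 + 0.5) = 87/69.5 ≈ 1.252.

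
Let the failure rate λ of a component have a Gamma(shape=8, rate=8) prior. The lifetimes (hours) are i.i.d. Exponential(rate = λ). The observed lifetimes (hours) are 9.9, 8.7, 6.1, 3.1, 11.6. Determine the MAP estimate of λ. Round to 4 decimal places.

λ̂_MAP = 0.2532

The Exponential(rate=λ) likelihood is ∝ λ^n e^(−λΣtᵢ). Here n = 5 and Σtᵢ = 9.9 + 8.7 + 6.1 + 3.1 + 11.6 = 39.4.
Posterior ∝ λ^7e^(−8λ) · λ^5e^(−39.4λ) = λ^12e^(−47.4λ), i.e. Gamma(13, 47.4).
Mode = (a−1)/b = 12/47.4 ≈ 0.2532.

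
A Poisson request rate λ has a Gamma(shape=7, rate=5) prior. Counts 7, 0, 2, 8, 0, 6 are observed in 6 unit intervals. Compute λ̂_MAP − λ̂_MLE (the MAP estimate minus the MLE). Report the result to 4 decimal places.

MAP − MLE = -1.1970

Σxᵢ = 23. Posterior is Gamma(30, 11); MAP = (30−1)/11 = 29/11 ≈ 2.63636.
MLE = x̄ = 23/6 ≈ 3.83333.
Difference = 29/11 − 23/6 = -79/66 ≈ -1.1970.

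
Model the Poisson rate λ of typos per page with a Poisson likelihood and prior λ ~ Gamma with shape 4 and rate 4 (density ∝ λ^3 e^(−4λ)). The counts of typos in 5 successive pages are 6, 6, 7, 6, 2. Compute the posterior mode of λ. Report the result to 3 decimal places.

Σxᵢ = 6+6+7+6+2 = 27, with n = 5.
Posterior ∝ λ^3e^(−4λ) · λ^27e^(−5λ) = λ^30e^(−9λ), i.e. Gamma(shape=31, rate=9).
The mode of a Gamma(a, b) with a ≥ 1 (shape–rate) is (a−1)/b = 30/9 ≈ 3.333.

λ̂_MAP = 3.333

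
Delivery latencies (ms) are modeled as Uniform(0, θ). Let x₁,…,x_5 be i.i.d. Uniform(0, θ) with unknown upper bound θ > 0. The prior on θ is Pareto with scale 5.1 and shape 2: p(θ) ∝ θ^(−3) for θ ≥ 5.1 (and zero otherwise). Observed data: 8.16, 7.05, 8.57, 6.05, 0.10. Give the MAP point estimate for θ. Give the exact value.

θ̂_MAP = 8.57

The Uniform(0, θ) likelihood is θ^(−n) for θ ≥ max(xᵢ), zero otherwise. Here max(xᵢ) = 8.57.
Posterior ∝ θ^(−3) · θ^(−5) = θ^(−8) on θ ≥ max(5.1, 8.57) = 8.57.
This density is strictly decreasing in θ, so the posterior mode lies at the lower boundary of the support.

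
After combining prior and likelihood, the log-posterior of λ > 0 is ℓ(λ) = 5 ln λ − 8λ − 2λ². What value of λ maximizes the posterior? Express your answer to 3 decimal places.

λ̂_MAP = 0.500

ℓ'(λ) = 5/λ − 8 − 4λ. Setting this to zero and multiplying by λ: 4λ² + 8λ − 5 = 0.
λ = (−8 + √(8² + 4·4·5)) / (2·4) = (−8 + √144) / 8 = (−8 + 12)/8 = 1/2.
ℓ''(λ) = −5/λ² − 4 < 0, confirming a maximum.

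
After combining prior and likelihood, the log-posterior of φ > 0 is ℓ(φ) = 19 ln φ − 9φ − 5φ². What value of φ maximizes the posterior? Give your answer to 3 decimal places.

φ̂_MAP = 1.000

ℓ'(φ) = 19/φ − 9 − 10φ. Setting this to zero and multiplying by φ: 10φ² + 9φ − 19 = 0.
φ = (−9 + √(9² + 4·10·19)) / (2·10) = (−9 + √841) / 20 = (−9 + 29)/20 = 1.
ℓ''(φ) = −19/φ² − 10 < 0, confirming a maximum.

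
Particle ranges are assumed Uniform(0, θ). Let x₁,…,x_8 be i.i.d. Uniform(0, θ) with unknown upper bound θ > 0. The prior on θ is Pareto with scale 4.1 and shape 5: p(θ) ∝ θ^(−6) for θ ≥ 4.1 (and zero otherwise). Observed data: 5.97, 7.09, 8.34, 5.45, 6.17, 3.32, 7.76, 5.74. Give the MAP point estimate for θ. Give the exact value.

The Uniform(0, θ) likelihood is θ^(−n) for θ ≥ max(xᵢ), zero otherwise. Here max(xᵢ) = 8.34.
Posterior ∝ θ^(−6) · θ^(−8) = θ^(−14) on θ ≥ max(4.1, 8.34) = 8.34.
This density is strictly decreasing in θ, so the posterior mode lies at the lower boundary of the support.

θ̂_MAP = 8.34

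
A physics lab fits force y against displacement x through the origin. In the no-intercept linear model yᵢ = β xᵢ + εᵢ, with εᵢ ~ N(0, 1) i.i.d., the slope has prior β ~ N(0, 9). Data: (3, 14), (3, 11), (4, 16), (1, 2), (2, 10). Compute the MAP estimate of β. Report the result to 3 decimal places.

log p(β | y) = −Σ(yᵢ − βxᵢ)²/(2·1) − β²/(2·9) + const.
Setting the derivative to zero: Σxᵢ(yᵢ − βxᵢ)/1 − β/9 = 0, so β = Σxᵢyᵢ / (Σxᵢ² + σ²/τ²).
Σxᵢyᵢ = 3·14 + 3·11 + 4·16 + 1·2 + 2·10 = 161; Σxᵢ² = 39; σ²/τ² = 1/9.
β̂_MAP = 161 / (39 + 1/9) = 161/(352/9) = 1449/352 ≈ 4.116.

β̂_MAP = 4.116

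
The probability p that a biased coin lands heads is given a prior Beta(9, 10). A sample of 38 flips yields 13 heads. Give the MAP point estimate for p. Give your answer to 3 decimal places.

p̂_MAP = 0.382

Prior: Beta(9, 10).
Data: 13 successes in 38 trials. The binomial likelihood contributes p^13(1−p)^25, so the posterior is Beta(9+13, 10+25) = Beta(22, 35).
For Beta(a, b) with a, b > 1 the mode is (a−1)/(a+b−2) = 21/55 ≈ 0.382.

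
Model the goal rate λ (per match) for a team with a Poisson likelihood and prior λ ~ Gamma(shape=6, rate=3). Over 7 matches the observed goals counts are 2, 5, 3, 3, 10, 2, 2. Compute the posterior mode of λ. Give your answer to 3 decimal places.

λ̂_MAP = 3.200

Σxᵢ = 2+5+3+3+10+2+2 = 27, with n = 7.
Posterior ∝ λ^5e^(−3λ) · λ^27e^(−7λ) = λ^32e^(−10λ), i.e. Gamma(shape=33, rate=10).
The mode of a Gamma(a, b) with a ≥ 1 (shape–rate) is (a−1)/b = 32/10 ≈ 3.200.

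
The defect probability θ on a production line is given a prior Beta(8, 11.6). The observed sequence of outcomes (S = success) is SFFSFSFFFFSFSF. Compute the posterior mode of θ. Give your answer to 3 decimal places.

θ̂_MAP = 0.380

Prior: Beta(8, 11.6).
Data: 5 successes in 14 trials (from the sequence). The binomial likelihood contributes θ^5(1−θ)^9, so the posterior is Beta(8+5, 11.6+9) = Beta(13, 20.6).
For Beta(a, b) with a, b > 1 the mode is (a−1)/(a+b−2) = 12/31.6 ≈ 0.380.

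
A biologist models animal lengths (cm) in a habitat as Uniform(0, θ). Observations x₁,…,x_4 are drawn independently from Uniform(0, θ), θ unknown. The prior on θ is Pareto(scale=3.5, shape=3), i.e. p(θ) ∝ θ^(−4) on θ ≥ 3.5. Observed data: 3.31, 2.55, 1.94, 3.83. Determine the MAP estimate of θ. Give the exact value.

θ̂_MAP = 3.83

The Uniform(0, θ) likelihood is θ^(−n) for θ ≥ max(xᵢ), zero otherwise. Here max(xᵢ) = 3.83.
Posterior ∝ θ^(−4) · θ^(−4) = θ^(−8) on θ ≥ max(3.5, 3.83) = 3.83.
This density is strictly decreasing in θ, so the posterior mode lies at the lower boundary of the support.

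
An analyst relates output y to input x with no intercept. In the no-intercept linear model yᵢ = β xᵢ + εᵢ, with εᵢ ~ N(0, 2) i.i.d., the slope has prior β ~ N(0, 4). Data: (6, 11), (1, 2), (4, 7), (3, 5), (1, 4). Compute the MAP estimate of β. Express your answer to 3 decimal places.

β̂_MAP = 1.811

log p(β | y) = −Σ(yᵢ − βxᵢ)²/(2·2) − β²/(2·4) + const.
Setting the derivative to zero: Σxᵢ(yᵢ − βxᵢ)/2 − β/4 = 0, so β = Σxᵢyᵢ / (Σxᵢ² + σ²/τ²).
Σxᵢyᵢ = 6·11 + 1·2 + 4·7 + 3·5 + 1·4 = 115; Σxᵢ² = 63; σ²/τ² = 0.5.
β̂_MAP = 115 / (63 + 0.5) = 115/63.5 ≈ 1.811.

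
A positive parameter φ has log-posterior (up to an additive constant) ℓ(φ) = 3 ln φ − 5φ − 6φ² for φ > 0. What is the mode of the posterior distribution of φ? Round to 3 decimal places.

φ̂_MAP = 0.333

ℓ'(φ) = 3/φ − 5 − 12φ. Setting this to zero and multiplying by φ: 12φ² + 5φ − 3 = 0.
φ = (−5 + √(5² + 4·12·3)) / (2·12) = (−5 + √169) / 24 = (−5 + 13)/24 = 1/3.
ℓ''(φ) = −3/φ² − 12 < 0, confirming a maximum.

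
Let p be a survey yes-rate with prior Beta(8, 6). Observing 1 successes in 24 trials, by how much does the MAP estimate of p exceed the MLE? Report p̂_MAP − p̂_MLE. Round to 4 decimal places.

Posterior is Beta(9, 29); MAP = (9−1)/(38−2) = 8/36 ≈ 0.22222.
MLE ignores the prior: p̂_MLE = k/n = 1/24 ≈ 0.04167.
Difference = 8/36 − 1/24 = 13/72 ≈ 0.1806.

MAP − MLE = 0.1806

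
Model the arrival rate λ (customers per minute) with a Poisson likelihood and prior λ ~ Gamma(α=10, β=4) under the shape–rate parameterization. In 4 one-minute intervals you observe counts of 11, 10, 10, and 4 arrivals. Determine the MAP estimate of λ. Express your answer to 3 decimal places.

Σxᵢ = 11+10+10+4 = 35, with n = 4.
Posterior ∝ λ^9e^(−4λ) · λ^35e^(−4λ) = λ^44e^(−8λ), i.e. Gamma(shape=45, rate=8).
The mode of a Gamma(a, b) with a ≥ 1 (shape–rate) is (a−1)/b = 44/8 ≈ 5.500.

λ̂_MAP = 5.500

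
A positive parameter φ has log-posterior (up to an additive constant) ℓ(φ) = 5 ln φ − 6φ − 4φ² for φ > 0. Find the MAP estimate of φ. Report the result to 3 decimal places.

ℓ'(φ) = 5/φ − 6 − 8φ. Setting this to zero and multiplying by φ: 8φ² + 6φ − 5 = 0.
φ = (−6 + √(6² + 4·8·5)) / (2·8) = (−6 + √196) / 16 = (−6 + 14)/16 = 1/2.
ℓ''(φ) = −5/φ² − 8 < 0, confirming a maximum.

φ̂_MAP = 0.500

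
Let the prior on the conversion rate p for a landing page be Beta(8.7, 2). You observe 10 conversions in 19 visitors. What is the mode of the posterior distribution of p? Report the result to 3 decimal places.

p̂_MAP = 0.639

Prior: Beta(8.7, 2).
Data: 10 successes in 19 trials. The binomial likelihood contributes p^10(1−p)^9, so the posterior is Beta(8.7+10, 2+9) = Beta(18.7, 11).
For Beta(a, b) with a, b > 1 the mode is (a−1)/(a+b−2) = 17.7/27.7 ≈ 0.639.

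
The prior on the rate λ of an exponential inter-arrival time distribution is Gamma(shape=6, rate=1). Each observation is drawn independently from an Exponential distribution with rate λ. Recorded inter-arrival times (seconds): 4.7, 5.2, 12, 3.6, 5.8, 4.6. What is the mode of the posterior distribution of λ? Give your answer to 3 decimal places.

The Exponential(rate=λ) likelihood is ∝ λ^n e^(−λΣtᵢ). Here n = 6 and Σtᵢ = 4.7 + 5.2 + 12 + 3.6 + 5.8 + 4.6 = 35.9.
Posterior ∝ λ^5e^(−1λ) · λ^6e^(−35.9λ) = λ^11e^(−36.9λ), i.e. Gamma(12, 36.9).
Mode = (a−1)/b = 11/36.9 ≈ 0.298.

λ̂_MAP = 0.298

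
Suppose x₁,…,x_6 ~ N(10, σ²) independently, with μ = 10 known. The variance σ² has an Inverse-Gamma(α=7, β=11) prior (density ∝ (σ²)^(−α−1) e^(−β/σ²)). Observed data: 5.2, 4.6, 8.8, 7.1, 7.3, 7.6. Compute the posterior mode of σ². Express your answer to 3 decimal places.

Sum of squared deviations about the known mean: SS = (5.2−10)² + (4.6−10)² + (8.8−10)² + (7.1−10)² + (7.3−10)² + (7.6−10)² = 75.1.
The Normal likelihood contributes (σ²)^(−n/2) exp(−SS/(2σ²)), so the posterior is Inverse-Gamma(α + n/2, β + SS/2) = Inverse-Gamma(10, 48.55).
The mode of Inverse-Gamma(a, b) is b/(a+1) = 48.55/11 ≈ 4.414.

σ̂²_MAP = 4.414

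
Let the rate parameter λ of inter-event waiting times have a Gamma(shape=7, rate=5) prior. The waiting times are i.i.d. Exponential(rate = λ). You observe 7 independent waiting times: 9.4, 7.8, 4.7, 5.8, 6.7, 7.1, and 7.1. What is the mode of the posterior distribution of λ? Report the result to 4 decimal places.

The Exponential(rate=λ) likelihood is ∝ λ^n e^(−λΣtᵢ). Here n = 7 and Σtᵢ = 9.4 + 7.8 + 4.7 + 5.8 + 6.7 + 7.1 + 7.1 = 48.6.
Posterior ∝ λ^6e^(−5λ) · λ^7e^(−48.6λ) = λ^13e^(−53.6λ), i.e. Gamma(14, 53.6).
Mode = (a−1)/b = 13/53.6 ≈ 0.2425.

λ̂_MAP = 0.2425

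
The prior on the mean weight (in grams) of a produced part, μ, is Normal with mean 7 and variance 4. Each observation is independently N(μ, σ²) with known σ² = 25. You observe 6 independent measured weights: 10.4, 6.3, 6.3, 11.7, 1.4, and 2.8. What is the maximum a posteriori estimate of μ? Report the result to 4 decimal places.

n = 6; x̄ = (10.4 + 6.3 + 6.3 + 11.7 + 1.4 + 2.8)/6 = 38.9/6 = 389/60 ≈ 6.4833.
For a Normal prior and Normal likelihood with known variance, the posterior is Normal; its mode equals its mean, the precision-weighted average.
Prior precision 1/σ₀² = 1/4 = 0.25; data precision n/σ² = 6/25 = 0.24.
μ̂ = (0.25·7 + 0.24·(389/60)) / (0.25 + 0.24) = 3.306/0.49 = 1653/245 ≈ 6.7469.

μ̂_MAP = 6.7469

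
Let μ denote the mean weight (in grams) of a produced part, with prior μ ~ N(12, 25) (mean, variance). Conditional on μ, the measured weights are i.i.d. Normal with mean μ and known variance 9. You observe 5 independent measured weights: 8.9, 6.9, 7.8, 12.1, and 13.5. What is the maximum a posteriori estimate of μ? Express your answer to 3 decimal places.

n = 5; x̄ = (8.9 + 6.9 + 7.8 + 12.1 + 13.5)/5 = 49.2/5 = 9.84.
For a Normal prior and Normal likelihood with known variance, the posterior is Normal; its mode equals its mean, the precision-weighted average.
Prior precision 1/σ₀² = 1/25 = 0.04; data precision n/σ² = 5/9.
μ̂ = (0.04·12 + (5/9)·9.84) / (0.04 + 5/9) = (446/75)/(134/225) = 669/67 ≈ 9.985.

μ̂_MAP = 9.985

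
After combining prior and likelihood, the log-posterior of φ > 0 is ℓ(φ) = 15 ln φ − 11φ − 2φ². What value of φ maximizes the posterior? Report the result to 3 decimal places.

φ̂_MAP = 1.000

ℓ'(φ) = 15/φ − 11 − 4φ. Setting this to zero and multiplying by φ: 4φ² + 11φ − 15 = 0.
φ = (−11 + √(11² + 4·4·15)) / (2·4) = (−11 + √361) / 8 = (−11 + 19)/8 = 1.
ℓ''(φ) = −15/φ² − 4 < 0, confirming a maximum.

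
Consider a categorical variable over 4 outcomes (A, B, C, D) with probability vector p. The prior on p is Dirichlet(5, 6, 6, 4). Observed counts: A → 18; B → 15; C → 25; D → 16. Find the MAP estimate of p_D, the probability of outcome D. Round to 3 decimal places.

The posterior is Dirichlet(αᵢ + nᵢ) = Dirichlet(23, 21, 31, 20).
For a Dirichlet(a₁,…,a_K) with all aᵢ > 1, the mode has j-th component (aⱼ − 1)/(Σaᵢ − K).
Here Σaᵢ = 95 and K = 4, so p_D = (20 − 1)/(95 − 4) = 19/91 ≈ 0.209.

MAP estimate of p_D = 0.209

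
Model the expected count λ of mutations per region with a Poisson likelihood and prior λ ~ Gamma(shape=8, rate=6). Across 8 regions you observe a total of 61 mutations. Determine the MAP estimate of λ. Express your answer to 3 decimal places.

Σxᵢ = 61, n = 8.
Posterior ∝ λ^7e^(−6λ) · λ^61e^(−8λ) = λ^68e^(−14λ), i.e. Gamma(shape=69, rate=14).
The mode of a Gamma(a, b) with a ≥ 1 (shape–rate) is (a−1)/b = 68/14 ≈ 4.857.

λ̂_MAP = 4.857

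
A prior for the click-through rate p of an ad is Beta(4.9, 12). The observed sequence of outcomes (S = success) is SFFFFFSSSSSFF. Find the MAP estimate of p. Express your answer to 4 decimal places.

p̂_MAP = 0.3548

Prior: Beta(4.9, 12).
Data: 6 successes in 13 trials (from the sequence). The binomial likelihood contributes p^6(1−p)^7, so the posterior is Beta(4.9+6, 12+7) = Beta(10.9, 19).
For Beta(a, b) with a, b > 1 the mode is (a−1)/(a+b−2) = 9.9/27.9 ≈ 0.3548.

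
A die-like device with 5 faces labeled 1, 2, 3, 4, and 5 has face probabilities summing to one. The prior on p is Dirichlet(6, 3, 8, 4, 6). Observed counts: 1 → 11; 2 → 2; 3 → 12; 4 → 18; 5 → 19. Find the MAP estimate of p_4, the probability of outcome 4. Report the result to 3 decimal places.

The posterior is Dirichlet(αᵢ + nᵢ) = Dirichlet(17, 5, 20, 22, 25).
For a Dirichlet(a₁,…,a_K) with all aᵢ > 1, the mode has j-th component (aⱼ − 1)/(Σaᵢ − K).
Here Σaᵢ = 89 and K = 5, so p_4 = (22 − 1)/(89 − 5) = 21/84 ≈ 0.250.

MAP estimate: 0.250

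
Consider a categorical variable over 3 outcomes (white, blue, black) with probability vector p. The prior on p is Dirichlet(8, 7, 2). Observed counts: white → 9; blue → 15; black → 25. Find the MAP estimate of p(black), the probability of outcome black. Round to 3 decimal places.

The posterior is Dirichlet(αᵢ + nᵢ) = Dirichlet(17, 22, 27).
For a Dirichlet(a₁,…,a_K) with all aᵢ > 1, the mode has j-th component (aⱼ − 1)/(Σaᵢ − K).
Here Σaᵢ = 66 and K = 3, so p(black) = (27 − 1)/(66 − 3) = 26/63 ≈ 0.413.

MAP estimate of p(black) = 0.413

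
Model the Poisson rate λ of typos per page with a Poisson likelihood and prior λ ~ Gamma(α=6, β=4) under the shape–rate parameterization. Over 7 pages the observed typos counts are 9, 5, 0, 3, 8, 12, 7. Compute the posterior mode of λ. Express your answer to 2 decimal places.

Σxᵢ = 9+5+0+3+8+12+7 = 44, with n = 7.
Posterior ∝ λ^5e^(−4λ) · λ^44e^(−7λ) = λ^49e^(−11λ), i.e. Gamma(shape=50, rate=11).
The mode of a Gamma(a, b) with a ≥ 1 (shape–rate) is (a−1)/b = 49/11 ≈ 4.45.

λ̂_MAP = 4.45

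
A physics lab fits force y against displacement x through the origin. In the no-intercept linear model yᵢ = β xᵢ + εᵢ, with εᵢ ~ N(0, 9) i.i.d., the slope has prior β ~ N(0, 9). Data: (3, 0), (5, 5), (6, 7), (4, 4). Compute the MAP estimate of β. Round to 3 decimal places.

β̂_MAP = 0.954

log p(β | y) = −Σ(yᵢ − βxᵢ)²/(2·9) − β²/(2·9) + const.
Setting the derivative to zero: Σxᵢ(yᵢ − βxᵢ)/9 − β/9 = 0, so β = Σxᵢyᵢ / (Σxᵢ² + σ²/τ²).
Σxᵢyᵢ = 3·0 + 5·5 + 6·7 + 4·4 = 83; Σxᵢ² = 86; σ²/τ² = 1.
β̂_MAP = 83 / (86 + 1) = 83/87 ≈ 0.954.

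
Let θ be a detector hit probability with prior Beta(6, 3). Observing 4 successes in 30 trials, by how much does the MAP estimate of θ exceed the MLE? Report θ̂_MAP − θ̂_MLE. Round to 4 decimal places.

Posterior is Beta(10, 29); MAP = (10−1)/(39−2) = 9/37 ≈ 0.24324.
MLE ignores the prior: θ̂_MLE = k/n = 4/30 ≈ 0.13333.
Difference = 9/37 − 4/30 = 61/555 ≈ 0.1099.

MAP − MLE = 0.1099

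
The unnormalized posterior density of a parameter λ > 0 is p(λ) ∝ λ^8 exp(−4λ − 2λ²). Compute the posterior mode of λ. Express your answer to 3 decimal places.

λ̂_MAP = 1.000

ℓ'(λ) = 8/λ − 4 − 4λ. Setting this to zero and multiplying by λ: 4λ² + 4λ − 8 = 0.
λ = (−4 + √(4² + 4·4·8)) / (2·4) = (−4 + √144) / 8 = (−4 + 12)/8 = 1.
ℓ''(λ) = −8/λ² − 4 < 0, confirming a maximum.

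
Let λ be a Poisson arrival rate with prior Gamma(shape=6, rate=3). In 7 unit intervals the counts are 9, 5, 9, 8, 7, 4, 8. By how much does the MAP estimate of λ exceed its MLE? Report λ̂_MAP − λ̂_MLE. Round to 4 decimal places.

MAP − MLE = -1.6429

Σxᵢ = 50. Posterior is Gamma(56, 10); MAP = (56−1)/10 = 55/10 ≈ 5.50000.
MLE = x̄ = 50/7 ≈ 7.14286.
Difference = 55/10 − 50/7 = -23/14 ≈ -1.6429.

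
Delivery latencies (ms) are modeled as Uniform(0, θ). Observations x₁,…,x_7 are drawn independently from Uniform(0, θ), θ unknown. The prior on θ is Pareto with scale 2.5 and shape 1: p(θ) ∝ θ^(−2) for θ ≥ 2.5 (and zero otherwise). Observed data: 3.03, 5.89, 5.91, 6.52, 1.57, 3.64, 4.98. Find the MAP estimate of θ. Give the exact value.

θ̂_MAP = 6.52

The Uniform(0, θ) likelihood is θ^(−n) for θ ≥ max(xᵢ), zero otherwise. Here max(xᵢ) = 6.52.
Posterior ∝ θ^(−2) · θ^(−7) = θ^(−9) on θ ≥ max(2.5, 6.52) = 6.52.
This density is strictly decreasing in θ, so the posterior mode lies at the lower boundary of the support.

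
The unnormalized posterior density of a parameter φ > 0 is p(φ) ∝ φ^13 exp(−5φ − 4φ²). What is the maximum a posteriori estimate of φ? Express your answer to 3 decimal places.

φ̂_MAP = 1.000

ℓ'(φ) = 13/φ − 5 − 8φ. Setting this to zero and multiplying by φ: 8φ² + 5φ − 13 = 0.
φ = (−5 + √(5² + 4·8·13)) / (2·8) = (−5 + √441) / 16 = (−5 + 21)/16 = 1.
ℓ''(φ) = −13/φ² − 8 < 0, confirming a maximum.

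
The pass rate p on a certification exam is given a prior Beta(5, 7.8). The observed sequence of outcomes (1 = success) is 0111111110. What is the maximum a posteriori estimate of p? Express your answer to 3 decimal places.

p̂_MAP = 0.577

Prior: Beta(5, 7.8).
Data: 8 successes in 10 trials (from the sequence). The binomial likelihood contributes p^8(1−p)^2, so the posterior is Beta(5+8, 7.8+2) = Beta(13, 9.8).
For Beta(a, b) with a, b > 1 the mode is (a−1)/(a+b−2) = 12/20.8 ≈ 0.577.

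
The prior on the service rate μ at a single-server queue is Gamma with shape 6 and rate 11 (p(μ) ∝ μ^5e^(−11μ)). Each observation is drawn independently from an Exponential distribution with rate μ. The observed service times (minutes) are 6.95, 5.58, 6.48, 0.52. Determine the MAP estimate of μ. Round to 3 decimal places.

The Exponential(rate=μ) likelihood is ∝ μ^n e^(−μΣtᵢ). Here n = 4 and Σtᵢ = 6.95 + 5.58 + 6.48 + 0.52 = 19.53.
Posterior ∝ μ^5e^(−11μ) · μ^4e^(−19.53μ) = μ^9e^(−30.53μ), i.e. Gamma(10, 30.53).
Mode = (a−1)/b = 9/30.53 ≈ 0.295.

μ̂_MAP = 0.295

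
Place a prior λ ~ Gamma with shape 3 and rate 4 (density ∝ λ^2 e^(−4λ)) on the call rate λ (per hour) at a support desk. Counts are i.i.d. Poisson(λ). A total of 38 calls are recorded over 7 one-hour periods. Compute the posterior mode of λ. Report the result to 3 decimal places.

λ̂_MAP = 3.636

Σxᵢ = 38, n = 7.
Posterior ∝ λ^2e^(−4λ) · λ^38e^(−7λ) = λ^40e^(−11λ), i.e. Gamma(shape=41, rate=11).
The mode of a Gamma(a, b) with a ≥ 1 (shape–rate) is (a−1)/b = 40/11 ≈ 3.636.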